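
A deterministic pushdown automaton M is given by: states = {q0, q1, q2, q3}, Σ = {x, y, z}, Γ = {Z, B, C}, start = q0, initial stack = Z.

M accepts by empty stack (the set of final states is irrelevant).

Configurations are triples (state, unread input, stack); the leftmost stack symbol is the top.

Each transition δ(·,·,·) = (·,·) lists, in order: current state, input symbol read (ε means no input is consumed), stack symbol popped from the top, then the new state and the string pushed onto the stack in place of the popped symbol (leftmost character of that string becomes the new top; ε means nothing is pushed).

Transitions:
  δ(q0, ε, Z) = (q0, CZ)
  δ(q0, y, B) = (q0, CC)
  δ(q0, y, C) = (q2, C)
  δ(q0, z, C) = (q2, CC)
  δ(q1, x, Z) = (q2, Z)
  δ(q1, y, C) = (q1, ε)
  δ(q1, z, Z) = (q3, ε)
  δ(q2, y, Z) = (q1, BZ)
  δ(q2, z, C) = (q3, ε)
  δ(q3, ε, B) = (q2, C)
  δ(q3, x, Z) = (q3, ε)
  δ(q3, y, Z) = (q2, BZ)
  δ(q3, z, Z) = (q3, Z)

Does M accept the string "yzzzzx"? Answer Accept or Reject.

(q0, yzzzzx, Z)
  ε-move, top Z: go to q0, push CZ → (q0, yzzzzx, CZ)
  read y, top C: go to q2, push C → (q2, zzzzx, CZ)
  read z, top C: go to q3, push ε → (q3, zzzx, Z)
  read z, top Z: go to q3, push Z → (q3, zzx, Z)
  read z, top Z: go to q3, push Z → (q3, zx, Z)
  read z, top Z: go to q3, push Z → (q3, x, Z)
  read x, top Z: go to q3, push ε → (q3, ε, ε)
All input consumed and the stack is empty.

Accept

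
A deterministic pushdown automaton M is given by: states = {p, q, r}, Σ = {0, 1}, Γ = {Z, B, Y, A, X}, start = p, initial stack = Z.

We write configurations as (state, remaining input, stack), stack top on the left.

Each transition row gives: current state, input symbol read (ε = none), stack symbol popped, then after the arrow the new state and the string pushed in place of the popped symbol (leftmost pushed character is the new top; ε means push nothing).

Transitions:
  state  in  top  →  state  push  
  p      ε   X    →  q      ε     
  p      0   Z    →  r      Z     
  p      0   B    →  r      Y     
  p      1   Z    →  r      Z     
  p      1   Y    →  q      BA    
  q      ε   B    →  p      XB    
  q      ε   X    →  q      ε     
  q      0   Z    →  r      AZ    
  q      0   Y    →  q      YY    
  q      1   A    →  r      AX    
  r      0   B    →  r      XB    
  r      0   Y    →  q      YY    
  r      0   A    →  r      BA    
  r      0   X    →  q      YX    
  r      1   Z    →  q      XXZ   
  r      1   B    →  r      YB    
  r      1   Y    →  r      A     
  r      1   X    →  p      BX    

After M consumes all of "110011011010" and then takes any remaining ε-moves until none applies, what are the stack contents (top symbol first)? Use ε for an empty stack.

YYBABABAZ

(p, 110011011010, Z)
  read 1, top Z: go to r, push Z → (r, 10011011010, Z)
  read 1, top Z: go to q, push XXZ → (q, 0011011010, XXZ)
  ε-move, top X: go to q, push ε → (q, 0011011010, XZ)
  ε-move, top X: go to q, push ε → (q, 0011011010, Z)
  read 0, top Z: go to r, push AZ → (r, 011011010, AZ)
  read 0, top A: go to r, push BA → (r, 11011010, BAZ)
  read 1, top B: go to r, push YB → (r, 1011010, YBAZ)
  read 1, top Y: go to r, push A → (r, 011010, ABAZ)
  read 0, top A: go to r, push BA → (r, 11010, BABAZ)
  read 1, top B: go to r, push YB → (r, 1010, YBABAZ)
  read 1, top Y: go to r, push A → (r, 010, ABABAZ)
  read 0, top A: go to r, push BA → (r, 10, BABABAZ)
  read 1, top B: go to r, push YB → (r, 0, YBABABAZ)
  read 0, top Y: go to q, push YY → (q, ε, YYBABABAZ)
All input consumed in state q with stack YYBABABAZ.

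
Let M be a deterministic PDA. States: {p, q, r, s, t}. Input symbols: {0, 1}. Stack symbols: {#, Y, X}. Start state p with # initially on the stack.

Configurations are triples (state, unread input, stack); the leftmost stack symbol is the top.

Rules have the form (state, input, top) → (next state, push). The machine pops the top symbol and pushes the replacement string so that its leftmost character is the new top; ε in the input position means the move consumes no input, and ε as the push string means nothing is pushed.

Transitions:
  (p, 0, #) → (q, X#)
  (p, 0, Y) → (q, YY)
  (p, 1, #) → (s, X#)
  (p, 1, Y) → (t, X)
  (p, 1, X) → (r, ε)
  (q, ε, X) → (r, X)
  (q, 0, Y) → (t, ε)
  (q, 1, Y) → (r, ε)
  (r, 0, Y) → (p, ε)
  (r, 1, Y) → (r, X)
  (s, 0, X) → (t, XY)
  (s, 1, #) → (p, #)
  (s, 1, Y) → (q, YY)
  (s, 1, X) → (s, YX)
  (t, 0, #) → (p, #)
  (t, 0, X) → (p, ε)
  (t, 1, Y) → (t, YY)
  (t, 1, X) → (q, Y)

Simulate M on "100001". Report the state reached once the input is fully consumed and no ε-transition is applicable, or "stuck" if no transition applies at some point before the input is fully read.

(p, 100001, #)
  read 1, top #: go to s, push X# → (s, 00001, X#)
  read 0, top X: go to t, push XY → (t, 0001, XY#)
  read 0, top X: go to p, push ε → (p, 001, Y#)
  read 0, top Y: go to q, push YY → (q, 01, YY#)
  read 0, top Y: go to t, push ε → (t, 1, Y#)
  read 1, top Y: go to t, push YY → (t, ε, YY#)
All input consumed; M is in state t.

t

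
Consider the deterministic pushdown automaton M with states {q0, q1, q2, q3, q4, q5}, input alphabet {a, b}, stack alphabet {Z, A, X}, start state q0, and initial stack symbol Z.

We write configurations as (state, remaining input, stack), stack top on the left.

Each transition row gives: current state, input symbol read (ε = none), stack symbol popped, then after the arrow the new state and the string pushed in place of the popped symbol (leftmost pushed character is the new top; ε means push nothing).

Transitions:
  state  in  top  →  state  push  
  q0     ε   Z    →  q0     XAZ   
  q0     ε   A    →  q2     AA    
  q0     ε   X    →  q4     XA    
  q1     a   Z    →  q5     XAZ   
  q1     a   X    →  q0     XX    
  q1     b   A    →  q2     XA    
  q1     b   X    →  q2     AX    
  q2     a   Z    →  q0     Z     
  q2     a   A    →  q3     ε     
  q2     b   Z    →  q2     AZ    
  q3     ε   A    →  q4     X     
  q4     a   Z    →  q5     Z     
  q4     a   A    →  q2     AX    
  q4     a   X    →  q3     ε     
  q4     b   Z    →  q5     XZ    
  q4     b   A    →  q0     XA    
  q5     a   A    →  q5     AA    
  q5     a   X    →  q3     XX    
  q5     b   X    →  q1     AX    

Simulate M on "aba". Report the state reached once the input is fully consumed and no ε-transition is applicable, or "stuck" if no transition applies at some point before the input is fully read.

(q0, aba, Z)
  ε-move, top Z: go to q0, push XAZ → (q0, aba, XAZ)
  ε-move, top X: go to q4, push XA → (q4, aba, XAAZ)
  read a, top X: go to q3, push ε → (q3, ba, AAZ)
  ε-move, top A: go to q4, push X → (q4, ba, XAZ)
No transition for (q4, b, top X); M blocks with input ba remaining.

stuck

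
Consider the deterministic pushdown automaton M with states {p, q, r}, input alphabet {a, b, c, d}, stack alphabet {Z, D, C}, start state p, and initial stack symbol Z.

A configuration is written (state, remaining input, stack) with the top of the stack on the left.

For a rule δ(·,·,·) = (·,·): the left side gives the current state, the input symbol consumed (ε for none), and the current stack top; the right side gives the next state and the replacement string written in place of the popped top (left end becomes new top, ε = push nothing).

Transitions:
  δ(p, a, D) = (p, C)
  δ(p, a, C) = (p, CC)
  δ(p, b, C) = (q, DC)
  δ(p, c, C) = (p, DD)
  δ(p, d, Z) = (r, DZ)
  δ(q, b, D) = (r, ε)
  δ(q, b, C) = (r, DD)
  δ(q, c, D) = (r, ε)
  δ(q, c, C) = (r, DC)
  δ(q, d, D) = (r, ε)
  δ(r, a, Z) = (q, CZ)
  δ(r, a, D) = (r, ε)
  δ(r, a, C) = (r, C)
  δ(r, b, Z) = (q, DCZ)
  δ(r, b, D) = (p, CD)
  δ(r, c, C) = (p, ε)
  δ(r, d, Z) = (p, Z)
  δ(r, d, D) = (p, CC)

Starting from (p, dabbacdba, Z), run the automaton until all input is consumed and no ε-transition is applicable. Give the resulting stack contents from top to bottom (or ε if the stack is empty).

CCDZ

(p, dabbacdba, Z)
  read d, top Z: go to r, push DZ → (r, abbacdba, DZ)
  read a, top D: go to r, push ε → (r, bbacdba, Z)
  read b, top Z: go to q, push DCZ → (q, bacdba, DCZ)
  read b, top D: go to r, push ε → (r, acdba, CZ)
  read a, top C: go to r, push C → (r, cdba, CZ)
  read c, top C: go to p, push ε → (p, dba, Z)
  read d, top Z: go to r, push DZ → (r, ba, DZ)
  read b, top D: go to p, push CD → (p, a, CDZ)
  read a, top C: go to p, push CC → (p, ε, CCDZ)
All input consumed in state p with stack CCDZ.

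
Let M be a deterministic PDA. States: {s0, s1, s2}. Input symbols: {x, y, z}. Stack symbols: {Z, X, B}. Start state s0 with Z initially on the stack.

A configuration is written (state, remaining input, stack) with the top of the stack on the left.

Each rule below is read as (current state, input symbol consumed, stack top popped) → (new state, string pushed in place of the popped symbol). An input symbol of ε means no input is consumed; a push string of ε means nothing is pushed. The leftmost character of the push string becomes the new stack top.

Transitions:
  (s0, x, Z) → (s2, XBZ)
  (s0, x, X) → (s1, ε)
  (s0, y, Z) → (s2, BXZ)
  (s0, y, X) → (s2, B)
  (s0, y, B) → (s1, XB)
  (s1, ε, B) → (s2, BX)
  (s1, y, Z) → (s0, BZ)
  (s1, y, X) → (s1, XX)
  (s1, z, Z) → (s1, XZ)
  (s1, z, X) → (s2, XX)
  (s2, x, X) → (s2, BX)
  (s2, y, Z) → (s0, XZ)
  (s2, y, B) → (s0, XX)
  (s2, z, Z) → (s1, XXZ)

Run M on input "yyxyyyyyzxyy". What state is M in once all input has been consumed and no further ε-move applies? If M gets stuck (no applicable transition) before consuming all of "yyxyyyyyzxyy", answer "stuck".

s2

(s0, yyxyyyyyzxyy, Z) ⊢ (s2, yxyyyyyzxyy, BXZ) ⊢ (s0, xyyyyyzxyy, XXXZ) ⊢ (s1, yyyyyzxyy, XXZ) ⊢ (s1, yyyyzxyy, XXXZ) ⊢ (s1, yyyzxyy, XXXXZ) ⊢ (s1, yyzxyy, XXXXXZ) ⊢ (s1, yzxyy, XXXXXXZ) ⊢ (s1, zxyy, XXXXXXXZ) ⊢ (s2, xyy, XXXXXXXXZ) ⊢ (s2, yy, BXXXXXXXXZ) ⊢ (s0, y, XXXXXXXXXXZ) ⊢ (s2, ε, BXXXXXXXXXZ)
All input consumed; M is in state s2.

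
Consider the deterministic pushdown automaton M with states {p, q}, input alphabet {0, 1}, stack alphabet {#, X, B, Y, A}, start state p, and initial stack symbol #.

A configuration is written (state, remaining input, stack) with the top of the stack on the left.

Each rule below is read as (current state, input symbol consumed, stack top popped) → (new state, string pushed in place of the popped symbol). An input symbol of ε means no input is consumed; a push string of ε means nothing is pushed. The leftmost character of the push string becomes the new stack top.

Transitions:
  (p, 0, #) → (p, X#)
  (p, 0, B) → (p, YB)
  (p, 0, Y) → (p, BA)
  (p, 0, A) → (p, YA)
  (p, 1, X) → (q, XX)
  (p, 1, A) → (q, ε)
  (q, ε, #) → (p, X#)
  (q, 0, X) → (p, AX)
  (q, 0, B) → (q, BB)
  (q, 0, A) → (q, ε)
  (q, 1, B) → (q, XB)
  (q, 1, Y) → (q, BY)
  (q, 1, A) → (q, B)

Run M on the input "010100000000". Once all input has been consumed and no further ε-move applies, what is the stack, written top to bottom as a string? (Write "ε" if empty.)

(p, 010100000000, #) ⊢ (p, 10100000000, X#) ⊢ (q, 0100000000, XX#) ⊢ (p, 100000000, AXX#) ⊢ (q, 00000000, XX#) ⊢ (p, 0000000, AXX#) ⊢ (p, 000000, YAXX#) ⊢ (p, 00000, BAAXX#) ⊢ (p, 0000, YBAAXX#) ⊢ (p, 000, BABAAXX#) ⊢ (p, 00, YBABAAXX#) ⊢ (p, 0, BABABAAXX#) ⊢ (p, ε, YBABABAAXX#)
All input consumed in state p with stack YBABABAAXX#.

YBABABAAXX#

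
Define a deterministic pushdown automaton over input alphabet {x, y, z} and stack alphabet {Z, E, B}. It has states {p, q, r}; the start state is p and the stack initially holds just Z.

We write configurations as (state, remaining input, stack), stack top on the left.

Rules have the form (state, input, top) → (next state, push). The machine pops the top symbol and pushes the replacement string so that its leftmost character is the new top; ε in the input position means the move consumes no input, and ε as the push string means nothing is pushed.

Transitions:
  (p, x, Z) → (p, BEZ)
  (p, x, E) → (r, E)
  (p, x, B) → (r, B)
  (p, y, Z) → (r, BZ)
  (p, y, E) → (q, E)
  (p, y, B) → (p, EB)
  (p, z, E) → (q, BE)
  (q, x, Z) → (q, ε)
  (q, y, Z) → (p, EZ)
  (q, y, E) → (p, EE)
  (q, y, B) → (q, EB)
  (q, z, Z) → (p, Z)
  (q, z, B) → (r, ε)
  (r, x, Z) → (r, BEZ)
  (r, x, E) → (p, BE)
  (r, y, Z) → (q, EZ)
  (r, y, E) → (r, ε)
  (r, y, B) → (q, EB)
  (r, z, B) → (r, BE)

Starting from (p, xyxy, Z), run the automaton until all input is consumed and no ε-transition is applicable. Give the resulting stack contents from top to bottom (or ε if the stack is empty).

BEZ

(p, xyxy, Z)
  read x, top Z: go to p, push BEZ → (p, yxy, BEZ)
  read y, top B: go to p, push EB → (p, xy, EBEZ)
  read x, top E: go to r, push E → (r, y, EBEZ)
  read y, top E: go to r, push ε → (r, ε, BEZ)
All input consumed in state r with stack BEZ.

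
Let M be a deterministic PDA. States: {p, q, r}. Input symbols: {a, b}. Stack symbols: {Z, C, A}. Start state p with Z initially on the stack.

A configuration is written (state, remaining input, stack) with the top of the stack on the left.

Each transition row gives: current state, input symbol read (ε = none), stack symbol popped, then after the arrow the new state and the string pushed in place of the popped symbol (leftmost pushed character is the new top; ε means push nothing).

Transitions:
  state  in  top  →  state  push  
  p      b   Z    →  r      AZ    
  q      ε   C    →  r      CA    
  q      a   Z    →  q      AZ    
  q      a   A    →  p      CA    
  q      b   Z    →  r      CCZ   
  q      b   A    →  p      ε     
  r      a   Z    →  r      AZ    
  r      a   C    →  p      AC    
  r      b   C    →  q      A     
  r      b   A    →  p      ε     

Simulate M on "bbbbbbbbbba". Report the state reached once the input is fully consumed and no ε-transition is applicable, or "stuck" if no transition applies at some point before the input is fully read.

stuck

(p, bbbbbbbbbba, Z)
  read b, top Z: go to r, push AZ → (r, bbbbbbbbba, AZ)
  read b, top A: go to p, push ε → (p, bbbbbbbba, Z)
  read b, top Z: go to r, push AZ → (r, bbbbbbba, AZ)
  read b, top A: go to p, push ε → (p, bbbbbba, Z)
  read b, top Z: go to r, push AZ → (r, bbbbba, AZ)
  read b, top A: go to p, push ε → (p, bbbba, Z)
  read b, top Z: go to r, push AZ → (r, bbba, AZ)
  read b, top A: go to p, push ε → (p, bba, Z)
  read b, top Z: go to r, push AZ → (r, ba, AZ)
  read b, top A: go to p, push ε → (p, a, Z)
No transition for (p, a, top Z); M blocks with input a remaining.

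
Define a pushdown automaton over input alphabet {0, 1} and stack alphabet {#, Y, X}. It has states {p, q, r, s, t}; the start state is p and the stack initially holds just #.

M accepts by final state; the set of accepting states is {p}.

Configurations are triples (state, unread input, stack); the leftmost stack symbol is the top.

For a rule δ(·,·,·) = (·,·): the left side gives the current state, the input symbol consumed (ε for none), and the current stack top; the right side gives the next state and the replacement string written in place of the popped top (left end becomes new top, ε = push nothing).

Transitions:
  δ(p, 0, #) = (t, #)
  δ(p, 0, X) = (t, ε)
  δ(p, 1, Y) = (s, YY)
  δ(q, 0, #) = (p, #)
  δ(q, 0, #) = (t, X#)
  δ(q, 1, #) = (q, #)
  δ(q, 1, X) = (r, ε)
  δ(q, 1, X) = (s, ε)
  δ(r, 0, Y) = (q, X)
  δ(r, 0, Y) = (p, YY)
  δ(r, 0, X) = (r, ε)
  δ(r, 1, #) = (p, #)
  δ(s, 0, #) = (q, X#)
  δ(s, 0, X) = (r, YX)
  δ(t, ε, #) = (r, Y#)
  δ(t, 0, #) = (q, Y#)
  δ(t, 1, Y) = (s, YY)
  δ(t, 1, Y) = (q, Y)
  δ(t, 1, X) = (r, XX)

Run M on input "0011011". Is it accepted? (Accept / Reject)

No computation consumes all input and reaches a final state.

Reject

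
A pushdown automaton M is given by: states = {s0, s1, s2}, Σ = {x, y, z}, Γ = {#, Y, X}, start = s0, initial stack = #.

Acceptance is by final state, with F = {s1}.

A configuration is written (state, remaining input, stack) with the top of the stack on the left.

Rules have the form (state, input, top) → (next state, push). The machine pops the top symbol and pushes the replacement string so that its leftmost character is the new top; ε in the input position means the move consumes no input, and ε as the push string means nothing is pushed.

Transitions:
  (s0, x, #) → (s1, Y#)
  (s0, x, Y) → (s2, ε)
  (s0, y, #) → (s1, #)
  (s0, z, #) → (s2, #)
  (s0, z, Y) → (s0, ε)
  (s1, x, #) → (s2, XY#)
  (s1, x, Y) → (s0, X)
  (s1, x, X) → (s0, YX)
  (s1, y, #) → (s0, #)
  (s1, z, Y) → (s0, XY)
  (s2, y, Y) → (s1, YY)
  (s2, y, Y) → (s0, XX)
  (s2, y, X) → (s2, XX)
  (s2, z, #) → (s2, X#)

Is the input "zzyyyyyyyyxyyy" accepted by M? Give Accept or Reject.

No computation consumes all input and reaches a final state.

Reject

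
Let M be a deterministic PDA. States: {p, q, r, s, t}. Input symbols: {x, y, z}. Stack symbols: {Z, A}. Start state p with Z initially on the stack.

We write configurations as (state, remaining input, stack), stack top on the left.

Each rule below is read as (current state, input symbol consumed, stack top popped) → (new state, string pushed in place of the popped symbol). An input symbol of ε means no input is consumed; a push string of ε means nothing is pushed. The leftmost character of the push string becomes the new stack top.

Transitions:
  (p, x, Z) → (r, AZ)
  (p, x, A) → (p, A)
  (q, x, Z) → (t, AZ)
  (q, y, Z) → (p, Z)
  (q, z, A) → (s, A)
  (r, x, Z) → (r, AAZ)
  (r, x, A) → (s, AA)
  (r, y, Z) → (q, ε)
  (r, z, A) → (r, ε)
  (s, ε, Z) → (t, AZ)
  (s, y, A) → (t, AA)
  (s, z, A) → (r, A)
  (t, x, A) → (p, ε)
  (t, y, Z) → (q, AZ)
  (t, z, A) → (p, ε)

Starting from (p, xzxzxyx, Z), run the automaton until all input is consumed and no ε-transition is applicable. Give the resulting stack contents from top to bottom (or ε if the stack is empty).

(p, xzxzxyx, Z)
  read x, top Z: go to r, push AZ → (r, zxzxyx, AZ)
  read z, top A: go to r, push ε → (r, xzxyx, Z)
  read x, top Z: go to r, push AAZ → (r, zxyx, AAZ)
  read z, top A: go to r, push ε → (r, xyx, AZ)
  read x, top A: go to s, push AA → (s, yx, AAZ)
  read y, top A: go to t, push AA → (t, x, AAAZ)
  read x, top A: go to p, push ε → (p, ε, AAZ)
All input consumed in state p with stack AAZ.

AAZ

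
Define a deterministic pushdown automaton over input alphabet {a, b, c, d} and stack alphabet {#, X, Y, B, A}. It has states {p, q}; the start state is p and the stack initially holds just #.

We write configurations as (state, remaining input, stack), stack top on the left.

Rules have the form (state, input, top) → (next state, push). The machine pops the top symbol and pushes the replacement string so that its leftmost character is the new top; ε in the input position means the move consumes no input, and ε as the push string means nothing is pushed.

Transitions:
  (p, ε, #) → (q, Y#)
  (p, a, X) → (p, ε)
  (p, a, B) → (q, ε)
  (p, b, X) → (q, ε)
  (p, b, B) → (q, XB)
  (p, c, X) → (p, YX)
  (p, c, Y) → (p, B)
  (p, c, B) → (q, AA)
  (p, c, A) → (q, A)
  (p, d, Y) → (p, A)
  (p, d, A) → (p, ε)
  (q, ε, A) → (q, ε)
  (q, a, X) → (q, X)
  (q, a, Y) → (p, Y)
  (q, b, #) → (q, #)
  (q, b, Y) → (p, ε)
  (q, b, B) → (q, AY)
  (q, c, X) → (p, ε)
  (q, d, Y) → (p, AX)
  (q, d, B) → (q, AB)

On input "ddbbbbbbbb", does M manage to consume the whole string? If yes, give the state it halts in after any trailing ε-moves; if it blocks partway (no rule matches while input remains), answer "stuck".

q

(p, ddbbbbbbbb, #)
  ε-move, top #: go to q, push Y# → (q, ddbbbbbbbb, Y#)
  read d, top Y: go to p, push AX → (p, dbbbbbbbb, AX#)
  read d, top A: go to p, push ε → (p, bbbbbbbb, X#)
  read b, top X: go to q, push ε → (q, bbbbbbb, #)
  read b, top #: go to q, push # → (q, bbbbbb, #)
  read b, top #: go to q, push # → (q, bbbbb, #)
  read b, top #: go to q, push # → (q, bbbb, #)
  read b, top #: go to q, push # → (q, bbb, #)
  read b, top #: go to q, push # → (q, bb, #)
  read b, top #: go to q, push # → (q, b, #)
  read b, top #: go to q, push # → (q, ε, #)
All input consumed; M is in state q.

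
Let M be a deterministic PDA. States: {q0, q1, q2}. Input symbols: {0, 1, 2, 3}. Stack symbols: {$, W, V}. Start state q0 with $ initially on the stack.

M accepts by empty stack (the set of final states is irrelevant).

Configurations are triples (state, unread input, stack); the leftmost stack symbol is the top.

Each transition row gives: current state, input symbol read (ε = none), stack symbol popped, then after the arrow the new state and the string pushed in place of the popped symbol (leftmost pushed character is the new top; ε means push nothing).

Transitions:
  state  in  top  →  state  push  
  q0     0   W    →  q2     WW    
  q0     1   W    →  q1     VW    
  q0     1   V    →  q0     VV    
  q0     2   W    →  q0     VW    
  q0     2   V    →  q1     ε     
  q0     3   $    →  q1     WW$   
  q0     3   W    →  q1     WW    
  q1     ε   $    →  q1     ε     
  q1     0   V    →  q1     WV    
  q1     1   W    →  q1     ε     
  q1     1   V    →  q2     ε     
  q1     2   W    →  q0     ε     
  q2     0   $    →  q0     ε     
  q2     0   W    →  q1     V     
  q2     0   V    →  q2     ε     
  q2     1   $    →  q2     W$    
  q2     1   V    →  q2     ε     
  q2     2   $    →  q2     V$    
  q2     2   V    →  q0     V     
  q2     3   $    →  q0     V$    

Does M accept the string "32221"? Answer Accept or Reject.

Accept

(q0, 32221, $)
  read 3, top $: go to q1, push WW$ → (q1, 2221, WW$)
  read 2, top W: go to q0, push ε → (q0, 221, W$)
  read 2, top W: go to q0, push VW → (q0, 21, VW$)
  read 2, top V: go to q1, push ε → (q1, 1, W$)
  read 1, top W: go to q1, push ε → (q1, ε, $)
  ε-move, top $: go to q1, push ε → (q1, ε, ε)
All input consumed and the stack is empty.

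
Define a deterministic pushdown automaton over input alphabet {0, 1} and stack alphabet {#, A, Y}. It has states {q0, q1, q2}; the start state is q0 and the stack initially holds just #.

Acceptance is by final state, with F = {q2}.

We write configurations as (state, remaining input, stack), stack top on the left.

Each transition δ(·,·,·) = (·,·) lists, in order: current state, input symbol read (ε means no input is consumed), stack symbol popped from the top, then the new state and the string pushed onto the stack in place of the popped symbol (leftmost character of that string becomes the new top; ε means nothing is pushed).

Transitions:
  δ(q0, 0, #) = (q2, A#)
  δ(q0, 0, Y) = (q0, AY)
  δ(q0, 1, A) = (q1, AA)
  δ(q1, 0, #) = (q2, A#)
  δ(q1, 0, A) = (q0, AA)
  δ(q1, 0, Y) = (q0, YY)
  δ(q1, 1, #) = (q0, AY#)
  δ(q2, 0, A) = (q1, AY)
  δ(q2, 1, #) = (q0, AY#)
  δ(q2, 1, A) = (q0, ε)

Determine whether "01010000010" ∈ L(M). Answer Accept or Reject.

(q0, 01010000010, #)
  read 0, top #: go to q2, push A# → (q2, 1010000010, A#)
  read 1, top A: go to q0, push ε → (q0, 010000010, #)
  read 0, top #: go to q2, push A# → (q2, 10000010, A#)
  read 1, top A: go to q0, push ε → (q0, 0000010, #)
  read 0, top #: go to q2, push A# → (q2, 000010, A#)
  read 0, top A: go to q1, push AY → (q1, 00010, AY#)
  read 0, top A: go to q0, push AA → (q0, 0010, AAY#)
No transition applies at (q0, 0010, AAY#); input not fully consumed.

Reject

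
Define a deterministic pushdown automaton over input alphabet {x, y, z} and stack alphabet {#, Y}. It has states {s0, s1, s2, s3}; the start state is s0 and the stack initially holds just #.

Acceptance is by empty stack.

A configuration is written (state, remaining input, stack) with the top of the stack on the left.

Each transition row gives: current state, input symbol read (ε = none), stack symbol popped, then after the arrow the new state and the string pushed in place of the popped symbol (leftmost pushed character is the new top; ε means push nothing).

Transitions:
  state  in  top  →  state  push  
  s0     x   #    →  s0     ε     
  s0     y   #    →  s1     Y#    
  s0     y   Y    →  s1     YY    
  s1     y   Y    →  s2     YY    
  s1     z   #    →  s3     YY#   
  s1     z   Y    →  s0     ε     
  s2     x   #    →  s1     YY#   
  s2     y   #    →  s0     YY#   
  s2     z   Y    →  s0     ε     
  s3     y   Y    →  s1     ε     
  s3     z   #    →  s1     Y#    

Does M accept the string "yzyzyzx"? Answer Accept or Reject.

Accept

(s0, yzyzyzx, #)
  read y, top #: go to s1, push Y# → (s1, zyzyzx, Y#)
  read z, top Y: go to s0, push ε → (s0, yzyzx, #)
  read y, top #: go to s1, push Y# → (s1, zyzx, Y#)
  read z, top Y: go to s0, push ε → (s0, yzx, #)
  read y, top #: go to s1, push Y# → (s1, zx, Y#)
  read z, top Y: go to s0, push ε → (s0, x, #)
  read x, top #: go to s0, push ε → (s0, ε, ε)
All input consumed and the stack is empty.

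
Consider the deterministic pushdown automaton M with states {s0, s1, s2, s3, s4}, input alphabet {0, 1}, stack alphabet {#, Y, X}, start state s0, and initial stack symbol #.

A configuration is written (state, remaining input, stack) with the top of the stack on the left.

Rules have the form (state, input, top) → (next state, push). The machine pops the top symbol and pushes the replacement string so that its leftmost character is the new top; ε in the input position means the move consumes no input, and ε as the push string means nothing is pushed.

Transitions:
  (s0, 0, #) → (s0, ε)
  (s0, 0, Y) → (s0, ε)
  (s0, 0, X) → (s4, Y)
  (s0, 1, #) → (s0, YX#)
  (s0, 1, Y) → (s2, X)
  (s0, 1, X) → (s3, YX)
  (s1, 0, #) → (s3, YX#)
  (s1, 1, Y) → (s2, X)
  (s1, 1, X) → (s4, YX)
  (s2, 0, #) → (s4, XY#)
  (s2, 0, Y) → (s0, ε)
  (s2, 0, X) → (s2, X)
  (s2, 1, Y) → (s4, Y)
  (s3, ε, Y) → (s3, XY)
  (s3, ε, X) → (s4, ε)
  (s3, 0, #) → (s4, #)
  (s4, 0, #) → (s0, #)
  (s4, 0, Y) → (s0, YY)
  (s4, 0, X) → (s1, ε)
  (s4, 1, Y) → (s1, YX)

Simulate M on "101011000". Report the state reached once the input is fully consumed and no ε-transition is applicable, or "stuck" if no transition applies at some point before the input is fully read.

(s0, 101011000, #)
  read 1, top #: go to s0, push YX# → (s0, 01011000, YX#)
  read 0, top Y: go to s0, push ε → (s0, 1011000, X#)
  read 1, top X: go to s3, push YX → (s3, 011000, YX#)
  ε-move, top Y: go to s3, push XY → (s3, 011000, XYX#)
  ε-move, top X: go to s4, push ε → (s4, 011000, YX#)
  read 0, top Y: go to s0, push YY → (s0, 11000, YYX#)
  read 1, top Y: go to s2, push X → (s2, 1000, XYX#)
No transition for (s2, 1, top X); M blocks with input 1000 remaining.

stuck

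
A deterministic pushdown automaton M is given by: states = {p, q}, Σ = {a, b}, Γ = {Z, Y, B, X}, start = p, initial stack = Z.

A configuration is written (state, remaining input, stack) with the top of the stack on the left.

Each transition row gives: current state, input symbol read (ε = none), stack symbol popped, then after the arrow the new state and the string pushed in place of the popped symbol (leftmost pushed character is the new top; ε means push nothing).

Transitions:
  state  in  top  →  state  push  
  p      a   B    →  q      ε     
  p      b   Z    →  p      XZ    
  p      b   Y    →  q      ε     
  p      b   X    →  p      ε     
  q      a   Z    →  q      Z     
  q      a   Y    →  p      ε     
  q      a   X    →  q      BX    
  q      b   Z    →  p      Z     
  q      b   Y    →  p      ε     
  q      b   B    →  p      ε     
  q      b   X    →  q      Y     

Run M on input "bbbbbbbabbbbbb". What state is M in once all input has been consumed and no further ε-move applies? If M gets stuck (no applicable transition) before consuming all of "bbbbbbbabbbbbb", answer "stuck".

stuck

(p, bbbbbbbabbbbbb, Z) ⊢ (p, bbbbbbabbbbbb, XZ) ⊢ (p, bbbbbabbbbbb, Z) ⊢ (p, bbbbabbbbbb, XZ) ⊢ (p, bbbabbbbbb, Z) ⊢ (p, bbabbbbbb, XZ) ⊢ (p, babbbbbb, Z) ⊢ (p, abbbbbb, XZ)
No transition for (p, a, top X); M blocks with input abbbbbb remaining.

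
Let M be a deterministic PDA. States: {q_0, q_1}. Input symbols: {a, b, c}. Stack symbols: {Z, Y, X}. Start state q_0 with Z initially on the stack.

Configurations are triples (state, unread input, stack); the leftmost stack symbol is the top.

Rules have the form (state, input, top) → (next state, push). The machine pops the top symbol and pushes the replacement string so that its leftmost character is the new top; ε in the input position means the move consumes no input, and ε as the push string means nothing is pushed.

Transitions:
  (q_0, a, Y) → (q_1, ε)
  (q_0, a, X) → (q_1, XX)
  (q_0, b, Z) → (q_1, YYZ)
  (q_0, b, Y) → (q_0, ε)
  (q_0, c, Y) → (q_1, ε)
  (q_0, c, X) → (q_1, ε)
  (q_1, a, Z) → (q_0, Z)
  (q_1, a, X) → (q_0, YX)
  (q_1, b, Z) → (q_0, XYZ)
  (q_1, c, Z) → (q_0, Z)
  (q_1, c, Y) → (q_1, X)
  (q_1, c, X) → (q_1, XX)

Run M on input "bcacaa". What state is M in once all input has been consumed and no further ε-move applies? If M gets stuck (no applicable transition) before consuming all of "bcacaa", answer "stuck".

(q_0, bcacaa, Z)
  read b, top Z: go to q_1, push YYZ → (q_1, cacaa, YYZ)
  read c, top Y: go to q_1, push X → (q_1, acaa, XYZ)
  read a, top X: go to q_0, push YX → (q_0, caa, YXYZ)
  read c, top Y: go to q_1, push ε → (q_1, aa, XYZ)
  read a, top X: go to q_0, push YX → (q_0, a, YXYZ)
  read a, top Y: go to q_1, push ε → (q_1, ε, XYZ)
All input consumed; M is in state q_1.

q_1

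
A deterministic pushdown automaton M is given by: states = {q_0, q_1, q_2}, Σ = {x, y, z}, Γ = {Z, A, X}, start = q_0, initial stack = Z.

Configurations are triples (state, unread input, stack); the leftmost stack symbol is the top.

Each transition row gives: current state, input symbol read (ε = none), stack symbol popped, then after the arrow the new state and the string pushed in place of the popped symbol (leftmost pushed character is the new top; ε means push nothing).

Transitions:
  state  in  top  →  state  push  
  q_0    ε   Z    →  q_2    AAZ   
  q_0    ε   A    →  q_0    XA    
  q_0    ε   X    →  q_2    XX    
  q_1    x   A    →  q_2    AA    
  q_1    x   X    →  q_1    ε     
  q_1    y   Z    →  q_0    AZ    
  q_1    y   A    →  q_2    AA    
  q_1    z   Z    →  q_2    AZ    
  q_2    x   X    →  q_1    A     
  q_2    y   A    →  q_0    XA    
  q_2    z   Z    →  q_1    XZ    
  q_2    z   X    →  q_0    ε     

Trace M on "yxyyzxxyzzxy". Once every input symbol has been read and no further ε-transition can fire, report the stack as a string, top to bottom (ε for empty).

AAXAAXAAXAAZ

(q_0, yxyyzxxyzzxy, Z)
  ε-move, top Z: go to q_2, push AAZ → (q_2, yxyyzxxyzzxy, AAZ)
  read y, top A: go to q_0, push XA → (q_0, xyyzxxyzzxy, XAAZ)
  ε-move, top X: go to q_2, push XX → (q_2, xyyzxxyzzxy, XXAAZ)
  read x, top X: go to q_1, push A → (q_1, yyzxxyzzxy, AXAAZ)
  read y, top A: go to q_2, push AA → (q_2, yzxxyzzxy, AAXAAZ)
  read y, top A: go to q_0, push XA → (q_0, zxxyzzxy, XAAXAAZ)
  ε-move, top X: go to q_2, push XX → (q_2, zxxyzzxy, XXAAXAAZ)
  read z, top X: go to q_0, push ε → (q_0, xxyzzxy, XAAXAAZ)
  ε-move, top X: go to q_2, push XX → (q_2, xxyzzxy, XXAAXAAZ)
  read x, top X: go to q_1, push A → (q_1, xyzzxy, AXAAXAAZ)
  read x, top A: go to q_2, push AA → (q_2, yzzxy, AAXAAXAAZ)
  read y, top A: go to q_0, push XA → (q_0, zzxy, XAAXAAXAAZ)
  ε-move, top X: go to q_2, push XX → (q_2, zzxy, XXAAXAAXAAZ)
  read z, top X: go to q_0, push ε → (q_0, zxy, XAAXAAXAAZ)
  ε-move, top X: go to q_2, push XX → (q_2, zxy, XXAAXAAXAAZ)
  read z, top X: go to q_0, push ε → (q_0, xy, XAAXAAXAAZ)
  ε-move, top X: go to q_2, push XX → (q_2, xy, XXAAXAAXAAZ)
  read x, top X: go to q_1, push A → (q_1, y, AXAAXAAXAAZ)
  read y, top A: go to q_2, push AA → (q_2, ε, AAXAAXAAXAAZ)
All input consumed in state q_2 with stack AAXAAXAAXAAZ.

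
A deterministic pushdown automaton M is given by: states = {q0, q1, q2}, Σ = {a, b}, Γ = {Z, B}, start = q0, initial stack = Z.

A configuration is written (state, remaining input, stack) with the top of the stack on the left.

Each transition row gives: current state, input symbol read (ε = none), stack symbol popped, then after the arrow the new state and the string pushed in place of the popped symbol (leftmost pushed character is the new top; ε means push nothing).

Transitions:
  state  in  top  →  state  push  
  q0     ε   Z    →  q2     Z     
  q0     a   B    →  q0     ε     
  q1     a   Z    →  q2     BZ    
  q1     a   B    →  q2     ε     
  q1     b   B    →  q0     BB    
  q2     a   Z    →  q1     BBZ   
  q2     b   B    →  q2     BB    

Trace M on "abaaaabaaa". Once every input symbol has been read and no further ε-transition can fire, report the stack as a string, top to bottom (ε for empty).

Z

(q0, abaaaabaaa, Z) ⊢ (q2, abaaaabaaa, Z) ⊢ (q1, baaaabaaa, BBZ) ⊢ (q0, aaaabaaa, BBBZ) ⊢ (q0, aaabaaa, BBZ) ⊢ (q0, aabaaa, BZ) ⊢ (q0, abaaa, Z) ⊢ (q2, abaaa, Z) ⊢ (q1, baaa, BBZ) ⊢ (q0, aaa, BBBZ) ⊢ (q0, aa, BBZ) ⊢ (q0, a, BZ) ⊢ (q0, ε, Z) ⊢ (q2, ε, Z)
All input consumed in state q2 with stack Z.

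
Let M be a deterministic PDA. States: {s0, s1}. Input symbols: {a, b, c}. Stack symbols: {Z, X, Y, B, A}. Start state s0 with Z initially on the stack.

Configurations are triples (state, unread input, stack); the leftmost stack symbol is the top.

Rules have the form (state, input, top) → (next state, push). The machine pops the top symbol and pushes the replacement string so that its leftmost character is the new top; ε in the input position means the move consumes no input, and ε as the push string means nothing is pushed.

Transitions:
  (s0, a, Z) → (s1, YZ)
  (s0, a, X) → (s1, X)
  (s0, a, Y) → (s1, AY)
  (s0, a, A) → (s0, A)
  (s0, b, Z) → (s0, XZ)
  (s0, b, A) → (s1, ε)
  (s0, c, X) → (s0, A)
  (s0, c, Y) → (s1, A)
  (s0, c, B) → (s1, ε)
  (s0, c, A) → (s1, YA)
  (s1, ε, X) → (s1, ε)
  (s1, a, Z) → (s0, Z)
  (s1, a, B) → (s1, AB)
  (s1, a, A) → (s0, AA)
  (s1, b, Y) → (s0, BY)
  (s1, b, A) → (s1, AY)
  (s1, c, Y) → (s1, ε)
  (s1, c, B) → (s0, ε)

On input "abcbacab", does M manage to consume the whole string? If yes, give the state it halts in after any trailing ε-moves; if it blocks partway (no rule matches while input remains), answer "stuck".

stuck

(s0, abcbacab, Z)
  read a, top Z: go to s1, push YZ → (s1, bcbacab, YZ)
  read b, top Y: go to s0, push BY → (s0, cbacab, BYZ)
  read c, top B: go to s1, push ε → (s1, bacab, YZ)
  read b, top Y: go to s0, push BY → (s0, acab, BYZ)
No transition for (s0, a, top B); M blocks with input acab remaining.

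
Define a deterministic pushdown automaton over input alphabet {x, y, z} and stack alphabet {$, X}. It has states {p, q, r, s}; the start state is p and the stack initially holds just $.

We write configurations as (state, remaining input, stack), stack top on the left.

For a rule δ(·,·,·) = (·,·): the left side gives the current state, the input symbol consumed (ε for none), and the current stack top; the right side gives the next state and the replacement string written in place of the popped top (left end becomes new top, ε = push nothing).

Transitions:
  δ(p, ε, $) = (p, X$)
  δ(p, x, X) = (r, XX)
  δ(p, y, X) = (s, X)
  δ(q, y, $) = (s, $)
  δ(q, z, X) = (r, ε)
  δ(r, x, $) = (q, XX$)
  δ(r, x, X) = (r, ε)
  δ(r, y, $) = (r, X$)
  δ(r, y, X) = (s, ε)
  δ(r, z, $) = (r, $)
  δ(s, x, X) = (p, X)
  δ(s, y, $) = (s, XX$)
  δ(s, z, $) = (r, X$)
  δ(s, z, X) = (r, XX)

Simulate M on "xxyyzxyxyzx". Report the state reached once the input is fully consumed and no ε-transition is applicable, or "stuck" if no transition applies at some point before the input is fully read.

r

(p, xxyyzxyxyzx, $)
  ε-move, top $: go to p, push X$ → (p, xxyyzxyxyzx, X$)
  read x, top X: go to r, push XX → (r, xyyzxyxyzx, XX$)
  read x, top X: go to r, push ε → (r, yyzxyxyzx, X$)
  read y, top X: go to s, push ε → (s, yzxyxyzx, $)
  read y, top $: go to s, push XX$ → (s, zxyxyzx, XX$)
  read z, top X: go to r, push XX → (r, xyxyzx, XXX$)
  read x, top X: go to r, push ε → (r, yxyzx, XX$)
  read y, top X: go to s, push ε → (s, xyzx, X$)
  read x, top X: go to p, push X → (p, yzx, X$)
  read y, top X: go to s, push X → (s, zx, X$)
  read z, top X: go to r, push XX → (r, x, XX$)
  read x, top X: go to r, push ε → (r, ε, X$)
All input consumed; M is in state r.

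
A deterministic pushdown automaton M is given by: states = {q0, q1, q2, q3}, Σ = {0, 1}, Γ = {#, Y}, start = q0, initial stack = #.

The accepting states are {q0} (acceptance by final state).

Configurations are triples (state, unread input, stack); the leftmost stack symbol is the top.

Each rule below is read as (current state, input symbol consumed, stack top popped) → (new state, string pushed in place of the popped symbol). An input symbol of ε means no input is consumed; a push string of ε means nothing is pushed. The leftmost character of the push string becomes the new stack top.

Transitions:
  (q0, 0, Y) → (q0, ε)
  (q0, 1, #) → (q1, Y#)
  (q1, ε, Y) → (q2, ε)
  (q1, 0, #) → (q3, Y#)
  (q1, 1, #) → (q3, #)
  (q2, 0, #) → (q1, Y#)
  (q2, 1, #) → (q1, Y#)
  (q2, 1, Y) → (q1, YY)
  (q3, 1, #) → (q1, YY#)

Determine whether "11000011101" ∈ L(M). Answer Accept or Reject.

Reject

(q0, 11000011101, #)
  read 1, top #: go to q1, push Y# → (q1, 1000011101, Y#)
  ε-move, top Y: go to q2, push ε → (q2, 1000011101, #)
  read 1, top #: go to q1, push Y# → (q1, 000011101, Y#)
  ε-move, top Y: go to q2, push ε → (q2, 000011101, #)
  read 0, top #: go to q1, push Y# → (q1, 00011101, Y#)
  ε-move, top Y: go to q2, push ε → (q2, 00011101, #)
  read 0, top #: go to q1, push Y# → (q1, 0011101, Y#)
  ε-move, top Y: go to q2, push ε → (q2, 0011101, #)
  read 0, top #: go to q1, push Y# → (q1, 011101, Y#)
  ε-move, top Y: go to q2, push ε → (q2, 011101, #)
  read 0, top #: go to q1, push Y# → (q1, 11101, Y#)
  ε-move, top Y: go to q2, push ε → (q2, 11101, #)
  read 1, top #: go to q1, push Y# → (q1, 1101, Y#)
  ε-move, top Y: go to q2, push ε → (q2, 1101, #)
  read 1, top #: go to q1, push Y# → (q1, 101, Y#)
  ε-move, top Y: go to q2, push ε → (q2, 101, #)
  read 1, top #: go to q1, push Y# → (q1, 01, Y#)
  ε-move, top Y: go to q2, push ε → (q2, 01, #)
  read 0, top #: go to q1, push Y# → (q1, 1, Y#)
  ε-move, top Y: go to q2, push ε → (q2, 1, #)
  read 1, top #: go to q1, push Y# → (q1, ε, Y#)
  ε-move, top Y: go to q2, push ε → (q2, ε, #)
All input consumed; state q2 ∉ F and no further ε-move applies.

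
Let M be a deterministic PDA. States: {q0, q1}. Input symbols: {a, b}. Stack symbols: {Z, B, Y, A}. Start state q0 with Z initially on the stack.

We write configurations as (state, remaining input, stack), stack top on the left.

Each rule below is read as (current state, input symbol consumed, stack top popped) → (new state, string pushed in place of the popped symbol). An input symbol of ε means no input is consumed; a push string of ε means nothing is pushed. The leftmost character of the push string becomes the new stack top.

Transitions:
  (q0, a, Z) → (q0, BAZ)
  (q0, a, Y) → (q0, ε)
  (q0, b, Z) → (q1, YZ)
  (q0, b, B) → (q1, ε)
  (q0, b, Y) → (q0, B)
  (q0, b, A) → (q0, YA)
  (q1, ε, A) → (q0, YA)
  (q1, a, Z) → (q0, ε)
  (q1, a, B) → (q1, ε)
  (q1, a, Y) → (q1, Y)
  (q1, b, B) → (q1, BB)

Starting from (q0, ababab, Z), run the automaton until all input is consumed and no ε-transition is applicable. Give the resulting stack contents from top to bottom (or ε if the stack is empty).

YAZ

(q0, ababab, Z)
  read a, top Z: go to q0, push BAZ → (q0, babab, BAZ)
  read b, top B: go to q1, push ε → (q1, abab, AZ)
  ε-move, top A: go to q0, push YA → (q0, abab, YAZ)
  read a, top Y: go to q0, push ε → (q0, bab, AZ)
  read b, top A: go to q0, push YA → (q0, ab, YAZ)
  read a, top Y: go to q0, push ε → (q0, b, AZ)
  read b, top A: go to q0, push YA → (q0, ε, YAZ)
All input consumed in state q0 with stack YAZ.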